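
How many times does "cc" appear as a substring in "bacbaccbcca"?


Searching for "cc" in "bacbaccbcca"
Scanning each position:
  Position 0: "ba" => no
  Position 1: "ac" => no
  Position 2: "cb" => no
  Position 3: "ba" => no
  Position 4: "ac" => no
  Position 5: "cc" => MATCH
  Position 6: "cb" => no
  Position 7: "bc" => no
  Position 8: "cc" => MATCH
  Position 9: "ca" => no
Total occurrences: 2

2


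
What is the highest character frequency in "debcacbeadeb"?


Input: debcacbeadeb
Character counts:
  'a': 2
  'b': 3
  'c': 2
  'd': 2
  'e': 3
Maximum frequency: 3

3


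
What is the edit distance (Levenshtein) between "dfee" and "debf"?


Computing edit distance: "dfee" -> "debf"
DP table:
           d    e    b    f
      0    1    2    3    4
  d   1    0    1    2    3
  f   2    1    1    2    2
  e   3    2    1    2    3
  e   4    3    2    2    3
Edit distance = dp[4][4] = 3

3


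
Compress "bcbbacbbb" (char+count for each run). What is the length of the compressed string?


Input: bcbbacbbb
Runs:
  'b' x 1 => "b1"
  'c' x 1 => "c1"
  'b' x 2 => "b2"
  'a' x 1 => "a1"
  'c' x 1 => "c1"
  'b' x 3 => "b3"
Compressed: "b1c1b2a1c1b3"
Compressed length: 12

12


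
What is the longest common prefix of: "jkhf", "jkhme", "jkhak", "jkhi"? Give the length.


Words: jkhf, jkhme, jkhak, jkhi
  Position 0: all 'j' => match
  Position 1: all 'k' => match
  Position 2: all 'h' => match
  Position 3: ('f', 'm', 'a', 'i') => mismatch, stop
LCP = "jkh" (length 3)

3


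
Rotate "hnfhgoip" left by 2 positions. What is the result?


Input: "hnfhgoip", rotate left by 2
First 2 characters: "hn"
Remaining characters: "fhgoip"
Concatenate remaining + first: "fhgoip" + "hn" = "fhgoiphn"

fhgoiphn


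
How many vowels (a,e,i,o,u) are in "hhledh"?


Input: hhledh
Checking each character:
  'h' at position 0: consonant
  'h' at position 1: consonant
  'l' at position 2: consonant
  'e' at position 3: vowel (running total: 1)
  'd' at position 4: consonant
  'h' at position 5: consonant
Total vowels: 1

1


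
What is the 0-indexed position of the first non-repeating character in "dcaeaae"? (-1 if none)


Input: dcaeaae
Character frequencies:
  'a': 3
  'c': 1
  'd': 1
  'e': 2
Scanning left to right for freq == 1:
  Position 0 ('d'): unique! => answer = 0

0


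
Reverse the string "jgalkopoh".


Input: jgalkopoh
Reading characters right to left:
  Position 8: 'h'
  Position 7: 'o'
  Position 6: 'p'
  Position 5: 'o'
  Position 4: 'k'
  Position 3: 'l'
  Position 2: 'a'
  Position 1: 'g'
  Position 0: 'j'
Reversed: hopoklagj

hopoklagj


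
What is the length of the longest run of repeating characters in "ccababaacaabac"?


Input: "ccababaacaabac"
Scanning for longest run:
  Position 1 ('c'): continues run of 'c', length=2
  Position 2 ('a'): new char, reset run to 1
  Position 3 ('b'): new char, reset run to 1
  Position 4 ('a'): new char, reset run to 1
  Position 5 ('b'): new char, reset run to 1
  Position 6 ('a'): new char, reset run to 1
  Position 7 ('a'): continues run of 'a', length=2
  Position 8 ('c'): new char, reset run to 1
  Position 9 ('a'): new char, reset run to 1
  Position 10 ('a'): continues run of 'a', length=2
  Position 11 ('b'): new char, reset run to 1
  Position 12 ('a'): new char, reset run to 1
  Position 13 ('c'): new char, reset run to 1
Longest run: 'c' with length 2

2


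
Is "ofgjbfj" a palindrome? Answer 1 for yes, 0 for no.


Input: ofgjbfj
Reversed: jfbjgfo
  Compare pos 0 ('o') with pos 6 ('j'): MISMATCH
  Compare pos 1 ('f') with pos 5 ('f'): match
  Compare pos 2 ('g') with pos 4 ('b'): MISMATCH
Result: not a palindrome

0


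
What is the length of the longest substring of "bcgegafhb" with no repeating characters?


Input: "bcgegafhb"
Sliding window (track last position of each char):
  Position 0 ('b'): window [0,0] length 1 -- new best
  Position 1 ('c'): window [0,1] length 2 -- new best
  Position 2 ('g'): window [0,2] length 3 -- new best
  Position 3 ('e'): window [0,3] length 4 -- new best
  Position 4 ('g'): repeat (last at 2), move window start to 3
  Position 4 ('g'): window [3,4] length 2
  Position 5 ('a'): window [3,5] length 3
  Position 6 ('f'): window [3,6] length 4
  Position 7 ('h'): window [3,7] length 5 -- new best
  Position 8 ('b'): window [3,8] length 6 -- new best
Longest substring with no repeats: "egafhb" with length 6

6


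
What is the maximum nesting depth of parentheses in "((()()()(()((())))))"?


Input: "((()()()(()((())))))"
Tracking depth:
  Position 0 '(': depth becomes 1
  Position 1 '(': depth becomes 2
  Position 2 '(': depth becomes 3
  Position 3 ')': depth becomes 2
  Position 4 '(': depth becomes 3
  Position 5 ')': depth becomes 2
  Position 6 '(': depth becomes 3
  Position 7 ')': depth becomes 2
  Position 8 '(': depth becomes 3
  Position 9 '(': depth becomes 4
  Position 10 ')': depth becomes 3
  Position 11 '(': depth becomes 4
  Position 12 '(': depth becomes 5
  Position 13 '(': depth becomes 6
  Position 14 ')': depth becomes 5
  Position 15 ')': depth becomes 4
  Position 16 ')': depth becomes 3
  Position 17 ')': depth becomes 2
  Position 18 ')': depth becomes 1
  Position 19 ')': depth becomes 0
Maximum depth reached: 6

6


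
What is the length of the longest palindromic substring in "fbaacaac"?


Input: "fbaacaac"
Checking substrings for palindromes:
  [2:7] "aacaa" (len 5) => palindrome
  [4:8] "caac" (len 4) => palindrome
  [3:6] "aca" (len 3) => palindrome
  [2:4] "aa" (len 2) => palindrome
  [5:7] "aa" (len 2) => palindrome
Longest palindromic substring: "aacaa" with length 5

5


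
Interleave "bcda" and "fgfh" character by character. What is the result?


Interleaving "bcda" and "fgfh":
  Position 0: 'b' from first, 'f' from second => "bf"
  Position 1: 'c' from first, 'g' from second => "cg"
  Position 2: 'd' from first, 'f' from second => "df"
  Position 3: 'a' from first, 'h' from second => "ah"
Result: bfcgdfah

bfcgdfah


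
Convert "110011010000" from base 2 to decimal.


Input: "110011010000" in base 2
Positional expansion:
  Digit '1' (value 1) x 2^11 = 2048
  Digit '1' (value 1) x 2^10 = 1024
  Digit '0' (value 0) x 2^9 = 0
  Digit '0' (value 0) x 2^8 = 0
  Digit '1' (value 1) x 2^7 = 128
  Digit '1' (value 1) x 2^6 = 64
  Digit '0' (value 0) x 2^5 = 0
  Digit '1' (value 1) x 2^4 = 16
  Digit '0' (value 0) x 2^3 = 0
  Digit '0' (value 0) x 2^2 = 0
  Digit '0' (value 0) x 2^1 = 0
  Digit '0' (value 0) x 2^0 = 0
Sum = 3280

3280


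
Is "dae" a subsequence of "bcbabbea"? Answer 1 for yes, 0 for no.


Check if "dae" is a subsequence of "bcbabbea"
Greedy scan:
  Position 0 ('b'): no match needed
  Position 1 ('c'): no match needed
  Position 2 ('b'): no match needed
  Position 3 ('a'): no match needed
  Position 4 ('b'): no match needed
  Position 5 ('b'): no match needed
  Position 6 ('e'): no match needed
  Position 7 ('a'): no match needed
Only matched 0/3 characters => not a subsequence

0


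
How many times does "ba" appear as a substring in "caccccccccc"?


Searching for "ba" in "caccccccccc"
Scanning each position:
  Position 0: "ca" => no
  Position 1: "ac" => no
  Position 2: "cc" => no
  Position 3: "cc" => no
  Position 4: "cc" => no
  Position 5: "cc" => no
  Position 6: "cc" => no
  Position 7: "cc" => no
  Position 8: "cc" => no
  Position 9: "cc" => no
Total occurrences: 0

0


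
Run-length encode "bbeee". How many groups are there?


Input: bbeee
Scanning for consecutive runs:
  Group 1: 'b' x 2 (positions 0-1)
  Group 2: 'e' x 3 (positions 2-4)
Total groups: 2

2


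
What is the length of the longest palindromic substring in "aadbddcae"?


Input: "aadbddcae"
Checking substrings for palindromes:
  [2:5] "dbd" (len 3) => palindrome
  [0:2] "aa" (len 2) => palindrome
  [4:6] "dd" (len 2) => palindrome
Longest palindromic substring: "dbd" with length 3

3


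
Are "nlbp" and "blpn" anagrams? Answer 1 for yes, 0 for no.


Strings: "nlbp", "blpn"
Sorted first:  blnp
Sorted second: blnp
Sorted forms match => anagrams

1


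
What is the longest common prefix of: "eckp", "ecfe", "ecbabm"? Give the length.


Words: eckp, ecfe, ecbabm
  Position 0: all 'e' => match
  Position 1: all 'c' => match
  Position 2: ('k', 'f', 'b') => mismatch, stop
LCP = "ec" (length 2)

2


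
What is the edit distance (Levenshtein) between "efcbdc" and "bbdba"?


Computing edit distance: "efcbdc" -> "bbdba"
DP table:
           b    b    d    b    a
      0    1    2    3    4    5
  e   1    1    2    3    4    5
  f   2    2    2    3    4    5
  c   3    3    3    3    4    5
  b   4    3    3    4    3    4
  d   5    4    4    3    4    4
  c   6    5    5    4    4    5
Edit distance = dp[6][5] = 5

5


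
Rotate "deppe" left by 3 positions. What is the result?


Input: "deppe", rotate left by 3
First 3 characters: "dep"
Remaining characters: "pe"
Concatenate remaining + first: "pe" + "dep" = "pedep"

pedep


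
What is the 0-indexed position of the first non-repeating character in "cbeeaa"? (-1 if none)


Input: cbeeaa
Character frequencies:
  'a': 2
  'b': 1
  'c': 1
  'e': 2
Scanning left to right for freq == 1:
  Position 0 ('c'): unique! => answer = 0

0


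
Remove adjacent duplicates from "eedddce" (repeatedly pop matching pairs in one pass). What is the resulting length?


Input: eedddce
Stack-based adjacent duplicate removal:
  Read 'e': push. Stack: e
  Read 'e': matches stack top 'e' => pop. Stack: (empty)
  Read 'd': push. Stack: d
  Read 'd': matches stack top 'd' => pop. Stack: (empty)
  Read 'd': push. Stack: d
  Read 'c': push. Stack: dc
  Read 'e': push. Stack: dce
Final stack: "dce" (length 3)

3


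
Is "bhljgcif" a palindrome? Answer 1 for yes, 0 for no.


Input: bhljgcif
Reversed: ficgjlhb
  Compare pos 0 ('b') with pos 7 ('f'): MISMATCH
  Compare pos 1 ('h') with pos 6 ('i'): MISMATCH
  Compare pos 2 ('l') with pos 5 ('c'): MISMATCH
  Compare pos 3 ('j') with pos 4 ('g'): MISMATCH
Result: not a palindrome

0


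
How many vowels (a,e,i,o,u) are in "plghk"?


Input: plghk
Checking each character:
  'p' at position 0: consonant
  'l' at position 1: consonant
  'g' at position 2: consonant
  'h' at position 3: consonant
  'k' at position 4: consonant
Total vowels: 0

0


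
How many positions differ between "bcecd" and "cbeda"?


Comparing "bcecd" and "cbeda" position by position:
  Position 0: 'b' vs 'c' => DIFFER
  Position 1: 'c' vs 'b' => DIFFER
  Position 2: 'e' vs 'e' => same
  Position 3: 'c' vs 'd' => DIFFER
  Position 4: 'd' vs 'a' => DIFFER
Positions that differ: 4

4


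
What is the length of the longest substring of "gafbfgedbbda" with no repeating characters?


Input: "gafbfgedbbda"
Sliding window (track last position of each char):
  Position 0 ('g'): window [0,0] length 1 -- new best
  Position 1 ('a'): window [0,1] length 2 -- new best
  Position 2 ('f'): window [0,2] length 3 -- new best
  Position 3 ('b'): window [0,3] length 4 -- new best
  Position 4 ('f'): repeat (last at 2), move window start to 3
  Position 4 ('f'): window [3,4] length 2
  Position 5 ('g'): window [3,5] length 3
  Position 6 ('e'): window [3,6] length 4
  Position 7 ('d'): window [3,7] length 5 -- new best
  Position 8 ('b'): repeat (last at 3), move window start to 4
  Position 8 ('b'): window [4,8] length 5
  Position 9 ('b'): repeat (last at 8), move window start to 9
  Position 9 ('b'): window [9,9] length 1
  Position 10 ('d'): window [9,10] length 2
  Position 11 ('a'): window [9,11] length 3
Longest substring with no repeats: "bfged" with length 5

5


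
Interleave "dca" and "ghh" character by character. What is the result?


Interleaving "dca" and "ghh":
  Position 0: 'd' from first, 'g' from second => "dg"
  Position 1: 'c' from first, 'h' from second => "ch"
  Position 2: 'a' from first, 'h' from second => "ah"
Result: dgchah

dgchah


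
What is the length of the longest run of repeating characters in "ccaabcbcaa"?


Input: "ccaabcbcaa"
Scanning for longest run:
  Position 1 ('c'): continues run of 'c', length=2
  Position 2 ('a'): new char, reset run to 1
  Position 3 ('a'): continues run of 'a', length=2
  Position 4 ('b'): new char, reset run to 1
  Position 5 ('c'): new char, reset run to 1
  Position 6 ('b'): new char, reset run to 1
  Position 7 ('c'): new char, reset run to 1
  Position 8 ('a'): new char, reset run to 1
  Position 9 ('a'): continues run of 'a', length=2
Longest run: 'c' with length 2

2


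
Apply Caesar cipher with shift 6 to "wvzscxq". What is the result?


Caesar cipher: shift "wvzscxq" by 6
  'w' (pos 22) + 6 = pos 2 = 'c'
  'v' (pos 21) + 6 = pos 1 = 'b'
  'z' (pos 25) + 6 = pos 5 = 'f'
  's' (pos 18) + 6 = pos 24 = 'y'
  'c' (pos 2) + 6 = pos 8 = 'i'
  'x' (pos 23) + 6 = pos 3 = 'd'
  'q' (pos 16) + 6 = pos 22 = 'w'
Result: cbfyidw

cbfyidw


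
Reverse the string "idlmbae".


Input: idlmbae
Reading characters right to left:
  Position 6: 'e'
  Position 5: 'a'
  Position 4: 'b'
  Position 3: 'm'
  Position 2: 'l'
  Position 1: 'd'
  Position 0: 'i'
Reversed: eabmldi

eabmldi


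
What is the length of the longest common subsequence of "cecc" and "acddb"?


LCS of "cecc" and "acddb"
DP table:
           a    c    d    d    b
      0    0    0    0    0    0
  c   0    0    1    1    1    1
  e   0    0    1    1    1    1
  c   0    0    1    1    1    1
  c   0    0    1    1    1    1
LCS length = dp[4][5] = 1

1


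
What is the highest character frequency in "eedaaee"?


Input: eedaaee
Character counts:
  'a': 2
  'd': 1
  'e': 4
Maximum frequency: 4

4


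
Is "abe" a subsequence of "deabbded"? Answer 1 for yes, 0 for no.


Check if "abe" is a subsequence of "deabbded"
Greedy scan:
  Position 0 ('d'): no match needed
  Position 1 ('e'): no match needed
  Position 2 ('a'): matches sub[0] = 'a'
  Position 3 ('b'): matches sub[1] = 'b'
  Position 4 ('b'): no match needed
  Position 5 ('d'): no match needed
  Position 6 ('e'): matches sub[2] = 'e'
  Position 7 ('d'): no match needed
All 3 characters matched => is a subsequence

1


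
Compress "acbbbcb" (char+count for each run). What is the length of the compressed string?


Input: acbbbcb
Runs:
  'a' x 1 => "a1"
  'c' x 1 => "c1"
  'b' x 3 => "b3"
  'c' x 1 => "c1"
  'b' x 1 => "b1"
Compressed: "a1c1b3c1b1"
Compressed length: 10

10


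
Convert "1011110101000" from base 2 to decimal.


Input: "1011110101000" in base 2
Positional expansion:
  Digit '1' (value 1) x 2^12 = 4096
  Digit '0' (value 0) x 2^11 = 0
  Digit '1' (value 1) x 2^10 = 1024
  Digit '1' (value 1) x 2^9 = 512
  Digit '1' (value 1) x 2^8 = 256
  Digit '1' (value 1) x 2^7 = 128
  Digit '0' (value 0) x 2^6 = 0
  Digit '1' (value 1) x 2^5 = 32
  Digit '0' (value 0) x 2^4 = 0
  Digit '1' (value 1) x 2^3 = 8
  Digit '0' (value 0) x 2^2 = 0
  Digit '0' (value 0) x 2^1 = 0
  Digit '0' (value 0) x 2^0 = 0
Sum = 6056

6056


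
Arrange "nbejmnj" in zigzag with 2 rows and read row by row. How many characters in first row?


Zigzag "nbejmnj" into 2 rows:
Placing characters:
  'n' => row 0
  'b' => row 1
  'e' => row 0
  'j' => row 1
  'm' => row 0
  'n' => row 1
  'j' => row 0
Rows:
  Row 0: "nemj"
  Row 1: "bjn"
First row length: 4

4


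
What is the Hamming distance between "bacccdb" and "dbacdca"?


Comparing "bacccdb" and "dbacdca" position by position:
  Position 0: 'b' vs 'd' => differ
  Position 1: 'a' vs 'b' => differ
  Position 2: 'c' vs 'a' => differ
  Position 3: 'c' vs 'c' => same
  Position 4: 'c' vs 'd' => differ
  Position 5: 'd' vs 'c' => differ
  Position 6: 'b' vs 'a' => differ
Total differences (Hamming distance): 6

6


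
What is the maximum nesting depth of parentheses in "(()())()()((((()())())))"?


Input: "(()())()()((((()())())))"
Tracking depth:
  Position 0 '(': depth becomes 1
  Position 1 '(': depth becomes 2
  Position 2 ')': depth becomes 1
  Position 3 '(': depth becomes 2
  Position 4 ')': depth becomes 1
  Position 5 ')': depth becomes 0
  Position 6 '(': depth becomes 1
  Position 7 ')': depth becomes 0
  Position 8 '(': depth becomes 1
  Position 9 ')': depth becomes 0
  Position 10 '(': depth becomes 1
  Position 11 '(': depth becomes 2
  Position 12 '(': depth becomes 3
  Position 13 '(': depth becomes 4
  Position 14 '(': depth becomes 5
  Position 15 ')': depth becomes 4
  Position 16 '(': depth becomes 5
  Position 17 ')': depth becomes 4
  Position 18 ')': depth becomes 3
  Position 19 '(': depth becomes 4
  Position 20 ')': depth becomes 3
  Position 21 ')': depth becomes 2
  Position 22 ')': depth becomes 1
  Position 23 ')': depth becomes 0
Maximum depth reached: 5

5


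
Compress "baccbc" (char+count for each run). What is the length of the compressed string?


Input: baccbc
Runs:
  'b' x 1 => "b1"
  'a' x 1 => "a1"
  'c' x 2 => "c2"
  'b' x 1 => "b1"
  'c' x 1 => "c1"
Compressed: "b1a1c2b1c1"
Compressed length: 10

10


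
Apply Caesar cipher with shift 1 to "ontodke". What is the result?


Caesar cipher: shift "ontodke" by 1
  'o' (pos 14) + 1 = pos 15 = 'p'
  'n' (pos 13) + 1 = pos 14 = 'o'
  't' (pos 19) + 1 = pos 20 = 'u'
  'o' (pos 14) + 1 = pos 15 = 'p'
  'd' (pos 3) + 1 = pos 4 = 'e'
  'k' (pos 10) + 1 = pos 11 = 'l'
  'e' (pos 4) + 1 = pos 5 = 'f'
Result: poupelf

poupelf


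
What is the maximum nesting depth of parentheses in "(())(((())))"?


Input: "(())(((())))"
Tracking depth:
  Position 0 '(': depth becomes 1
  Position 1 '(': depth becomes 2
  Position 2 ')': depth becomes 1
  Position 3 ')': depth becomes 0
  Position 4 '(': depth becomes 1
  Position 5 '(': depth becomes 2
  Position 6 '(': depth becomes 3
  Position 7 '(': depth becomes 4
  Position 8 ')': depth becomes 3
  Position 9 ')': depth becomes 2
  Position 10 ')': depth becomes 1
  Position 11 ')': depth becomes 0
Maximum depth reached: 4

4


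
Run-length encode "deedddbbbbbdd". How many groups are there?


Input: deedddbbbbbdd
Scanning for consecutive runs:
  Group 1: 'd' x 1 (positions 0-0)
  Group 2: 'e' x 2 (positions 1-2)
  Group 3: 'd' x 3 (positions 3-5)
  Group 4: 'b' x 5 (positions 6-10)
  Group 5: 'd' x 2 (positions 11-12)
Total groups: 5

5


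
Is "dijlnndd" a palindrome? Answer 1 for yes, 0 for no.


Input: dijlnndd
Reversed: ddnnljid
  Compare pos 0 ('d') with pos 7 ('d'): match
  Compare pos 1 ('i') with pos 6 ('d'): MISMATCH
  Compare pos 2 ('j') with pos 5 ('n'): MISMATCH
  Compare pos 3 ('l') with pos 4 ('n'): MISMATCH
Result: not a palindrome

0


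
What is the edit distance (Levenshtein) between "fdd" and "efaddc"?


Computing edit distance: "fdd" -> "efaddc"
DP table:
           e    f    a    d    d    c
      0    1    2    3    4    5    6
  f   1    1    1    2    3    4    5
  d   2    2    2    2    2    3    4
  d   3    3    3    3    2    2    3
Edit distance = dp[3][6] = 3

3


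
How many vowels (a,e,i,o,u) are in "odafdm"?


Input: odafdm
Checking each character:
  'o' at position 0: vowel (running total: 1)
  'd' at position 1: consonant
  'a' at position 2: vowel (running total: 2)
  'f' at position 3: consonant
  'd' at position 4: consonant
  'm' at position 5: consonant
Total vowels: 2

2


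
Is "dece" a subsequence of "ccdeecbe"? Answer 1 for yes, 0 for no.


Check if "dece" is a subsequence of "ccdeecbe"
Greedy scan:
  Position 0 ('c'): no match needed
  Position 1 ('c'): no match needed
  Position 2 ('d'): matches sub[0] = 'd'
  Position 3 ('e'): matches sub[1] = 'e'
  Position 4 ('e'): no match needed
  Position 5 ('c'): matches sub[2] = 'c'
  Position 6 ('b'): no match needed
  Position 7 ('e'): matches sub[3] = 'e'
All 4 characters matched => is a subsequence

1


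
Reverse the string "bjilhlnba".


Input: bjilhlnba
Reading characters right to left:
  Position 8: 'a'
  Position 7: 'b'
  Position 6: 'n'
  Position 5: 'l'
  Position 4: 'h'
  Position 3: 'l'
  Position 2: 'i'
  Position 1: 'j'
  Position 0: 'b'
Reversed: abnlhlijb

abnlhlijb


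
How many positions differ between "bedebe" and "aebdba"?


Comparing "bedebe" and "aebdba" position by position:
  Position 0: 'b' vs 'a' => DIFFER
  Position 1: 'e' vs 'e' => same
  Position 2: 'd' vs 'b' => DIFFER
  Position 3: 'e' vs 'd' => DIFFER
  Position 4: 'b' vs 'b' => same
  Position 5: 'e' vs 'a' => DIFFER
Positions that differ: 4

4


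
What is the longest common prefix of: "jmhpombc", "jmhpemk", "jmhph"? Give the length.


Words: jmhpombc, jmhpemk, jmhph
  Position 0: all 'j' => match
  Position 1: all 'm' => match
  Position 2: all 'h' => match
  Position 3: all 'p' => match
  Position 4: ('o', 'e', 'h') => mismatch, stop
LCP = "jmhp" (length 4)

4


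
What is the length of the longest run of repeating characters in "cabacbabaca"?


Input: "cabacbabaca"
Scanning for longest run:
  Position 1 ('a'): new char, reset run to 1
  Position 2 ('b'): new char, reset run to 1
  Position 3 ('a'): new char, reset run to 1
  Position 4 ('c'): new char, reset run to 1
  Position 5 ('b'): new char, reset run to 1
  Position 6 ('a'): new char, reset run to 1
  Position 7 ('b'): new char, reset run to 1
  Position 8 ('a'): new char, reset run to 1
  Position 9 ('c'): new char, reset run to 1
  Position 10 ('a'): new char, reset run to 1
Longest run: 'c' with length 1

1


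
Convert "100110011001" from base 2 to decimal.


Input: "100110011001" in base 2
Positional expansion:
  Digit '1' (value 1) x 2^11 = 2048
  Digit '0' (value 0) x 2^10 = 0
  Digit '0' (value 0) x 2^9 = 0
  Digit '1' (value 1) x 2^8 = 256
  Digit '1' (value 1) x 2^7 = 128
  Digit '0' (value 0) x 2^6 = 0
  Digit '0' (value 0) x 2^5 = 0
  Digit '1' (value 1) x 2^4 = 16
  Digit '1' (value 1) x 2^3 = 8
  Digit '0' (value 0) x 2^2 = 0
  Digit '0' (value 0) x 2^1 = 0
  Digit '1' (value 1) x 2^0 = 1
Sum = 2457

2457


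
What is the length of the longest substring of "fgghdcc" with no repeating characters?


Input: "fgghdcc"
Sliding window (track last position of each char):
  Position 0 ('f'): window [0,0] length 1 -- new best
  Position 1 ('g'): window [0,1] length 2 -- new best
  Position 2 ('g'): repeat (last at 1), move window start to 2
  Position 2 ('g'): window [2,2] length 1
  Position 3 ('h'): window [2,3] length 2
  Position 4 ('d'): window [2,4] length 3 -- new best
  Position 5 ('c'): window [2,5] length 4 -- new best
  Position 6 ('c'): repeat (last at 5), move window start to 6
  Position 6 ('c'): window [6,6] length 1
Longest substring with no repeats: "ghdc" with length 4

4


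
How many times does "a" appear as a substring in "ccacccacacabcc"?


Searching for "a" in "ccacccacacabcc"
Scanning each position:
  Position 0: "c" => no
  Position 1: "c" => no
  Position 2: "a" => MATCH
  Position 3: "c" => no
  Position 4: "c" => no
  Position 5: "c" => no
  Position 6: "a" => MATCH
  Position 7: "c" => no
  Position 8: "a" => MATCH
  Position 9: "c" => no
  Position 10: "a" => MATCH
  Position 11: "b" => no
  Position 12: "c" => no
  Position 13: "c" => no
Total occurrences: 4

4


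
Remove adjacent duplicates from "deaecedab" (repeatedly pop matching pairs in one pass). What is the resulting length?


Input: deaecedab
Stack-based adjacent duplicate removal:
  Read 'd': push. Stack: d
  Read 'e': push. Stack: de
  Read 'a': push. Stack: dea
  Read 'e': push. Stack: deae
  Read 'c': push. Stack: deaec
  Read 'e': push. Stack: deaece
  Read 'd': push. Stack: deaeced
  Read 'a': push. Stack: deaeceda
  Read 'b': push. Stack: deaecedab
Final stack: "deaecedab" (length 9)

9


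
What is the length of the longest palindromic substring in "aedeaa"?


Input: "aedeaa"
Checking substrings for palindromes:
  [0:5] "aedea" (len 5) => palindrome
  [1:4] "ede" (len 3) => palindrome
  [4:6] "aa" (len 2) => palindrome
Longest palindromic substring: "aedea" with length 5

5


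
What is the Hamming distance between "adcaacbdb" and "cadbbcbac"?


Comparing "adcaacbdb" and "cadbbcbac" position by position:
  Position 0: 'a' vs 'c' => differ
  Position 1: 'd' vs 'a' => differ
  Position 2: 'c' vs 'd' => differ
  Position 3: 'a' vs 'b' => differ
  Position 4: 'a' vs 'b' => differ
  Position 5: 'c' vs 'c' => same
  Position 6: 'b' vs 'b' => same
  Position 7: 'd' vs 'a' => differ
  Position 8: 'b' vs 'c' => differ
Total differences (Hamming distance): 7

7


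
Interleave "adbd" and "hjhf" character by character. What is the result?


Interleaving "adbd" and "hjhf":
  Position 0: 'a' from first, 'h' from second => "ah"
  Position 1: 'd' from first, 'j' from second => "dj"
  Position 2: 'b' from first, 'h' from second => "bh"
  Position 3: 'd' from first, 'f' from second => "df"
Result: ahdjbhdf

ahdjbhdf


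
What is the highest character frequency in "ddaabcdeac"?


Input: ddaabcdeac
Character counts:
  'a': 3
  'b': 1
  'c': 2
  'd': 3
  'e': 1
Maximum frequency: 3

3


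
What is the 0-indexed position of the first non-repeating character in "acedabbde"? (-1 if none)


Input: acedabbde
Character frequencies:
  'a': 2
  'b': 2
  'c': 1
  'd': 2
  'e': 2
Scanning left to right for freq == 1:
  Position 0 ('a'): freq=2, skip
  Position 1 ('c'): unique! => answer = 1

1


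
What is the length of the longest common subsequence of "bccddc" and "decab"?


LCS of "bccddc" and "decab"
DP table:
           d    e    c    a    b
      0    0    0    0    0    0
  b   0    0    0    0    0    1
  c   0    0    0    1    1    1
  c   0    0    0    1    1    1
  d   0    1    1    1    1    1
  d   0    1    1    1    1    1
  c   0    1    1    2    2    2
LCS length = dp[6][5] = 2

2


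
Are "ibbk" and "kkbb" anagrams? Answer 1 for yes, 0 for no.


Strings: "ibbk", "kkbb"
Sorted first:  bbik
Sorted second: bbkk
Differ at position 2: 'i' vs 'k' => not anagrams

0


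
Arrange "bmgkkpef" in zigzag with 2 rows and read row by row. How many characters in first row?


Zigzag "bmgkkpef" into 2 rows:
Placing characters:
  'b' => row 0
  'm' => row 1
  'g' => row 0
  'k' => row 1
  'k' => row 0
  'p' => row 1
  'e' => row 0
  'f' => row 1
Rows:
  Row 0: "bgke"
  Row 1: "mkpf"
First row length: 4

4


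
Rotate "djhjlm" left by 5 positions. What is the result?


Input: "djhjlm", rotate left by 5
First 5 characters: "djhjl"
Remaining characters: "m"
Concatenate remaining + first: "m" + "djhjl" = "mdjhjl"

mdjhjl


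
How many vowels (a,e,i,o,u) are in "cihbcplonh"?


Input: cihbcplonh
Checking each character:
  'c' at position 0: consonant
  'i' at position 1: vowel (running total: 1)
  'h' at position 2: consonant
  'b' at position 3: consonant
  'c' at position 4: consonant
  'p' at position 5: consonant
  'l' at position 6: consonant
  'o' at position 7: vowel (running total: 2)
  'n' at position 8: consonant
  'h' at position 9: consonant
Total vowels: 2

2


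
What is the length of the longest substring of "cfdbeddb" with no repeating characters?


Input: "cfdbeddb"
Sliding window (track last position of each char):
  Position 0 ('c'): window [0,0] length 1 -- new best
  Position 1 ('f'): window [0,1] length 2 -- new best
  Position 2 ('d'): window [0,2] length 3 -- new best
  Position 3 ('b'): window [0,3] length 4 -- new best
  Position 4 ('e'): window [0,4] length 5 -- new best
  Position 5 ('d'): repeat (last at 2), move window start to 3
  Position 5 ('d'): window [3,5] length 3
  Position 6 ('d'): repeat (last at 5), move window start to 6
  Position 6 ('d'): window [6,6] length 1
  Position 7 ('b'): window [6,7] length 2
Longest substring with no repeats: "cfdbe" with length 5

5


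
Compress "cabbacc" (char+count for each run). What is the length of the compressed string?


Input: cabbacc
Runs:
  'c' x 1 => "c1"
  'a' x 1 => "a1"
  'b' x 2 => "b2"
  'a' x 1 => "a1"
  'c' x 2 => "c2"
Compressed: "c1a1b2a1c2"
Compressed length: 10

10


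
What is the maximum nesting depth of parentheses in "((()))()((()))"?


Input: "((()))()((()))"
Tracking depth:
  Position 0 '(': depth becomes 1
  Position 1 '(': depth becomes 2
  Position 2 '(': depth becomes 3
  Position 3 ')': depth becomes 2
  Position 4 ')': depth becomes 1
  Position 5 ')': depth becomes 0
  Position 6 '(': depth becomes 1
  Position 7 ')': depth becomes 0
  Position 8 '(': depth becomes 1
  Position 9 '(': depth becomes 2
  Position 10 '(': depth becomes 3
  Position 11 ')': depth becomes 2
  Position 12 ')': depth becomes 1
  Position 13 ')': depth becomes 0
Maximum depth reached: 3

3


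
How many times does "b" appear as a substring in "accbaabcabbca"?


Searching for "b" in "accbaabcabbca"
Scanning each position:
  Position 0: "a" => no
  Position 1: "c" => no
  Position 2: "c" => no
  Position 3: "b" => MATCH
  Position 4: "a" => no
  Position 5: "a" => no
  Position 6: "b" => MATCH
  Position 7: "c" => no
  Position 8: "a" => no
  Position 9: "b" => MATCH
  Position 10: "b" => MATCH
  Position 11: "c" => no
  Position 12: "a" => no
Total occurrences: 4

4


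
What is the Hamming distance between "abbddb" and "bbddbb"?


Comparing "abbddb" and "bbddbb" position by position:
  Position 0: 'a' vs 'b' => differ
  Position 1: 'b' vs 'b' => same
  Position 2: 'b' vs 'd' => differ
  Position 3: 'd' vs 'd' => same
  Position 4: 'd' vs 'b' => differ
  Position 5: 'b' vs 'b' => same
Total differences (Hamming distance): 3

3


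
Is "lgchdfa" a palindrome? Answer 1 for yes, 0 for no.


Input: lgchdfa
Reversed: afdhcgl
  Compare pos 0 ('l') with pos 6 ('a'): MISMATCH
  Compare pos 1 ('g') with pos 5 ('f'): MISMATCH
  Compare pos 2 ('c') with pos 4 ('d'): MISMATCH
Result: not a palindrome

0


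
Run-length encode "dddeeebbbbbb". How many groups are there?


Input: dddeeebbbbbb
Scanning for consecutive runs:
  Group 1: 'd' x 3 (positions 0-2)
  Group 2: 'e' x 3 (positions 3-5)
  Group 3: 'b' x 6 (positions 6-11)
Total groups: 3

3


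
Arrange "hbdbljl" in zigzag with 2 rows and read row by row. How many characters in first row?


Zigzag "hbdbljl" into 2 rows:
Placing characters:
  'h' => row 0
  'b' => row 1
  'd' => row 0
  'b' => row 1
  'l' => row 0
  'j' => row 1
  'l' => row 0
Rows:
  Row 0: "hdll"
  Row 1: "bbj"
First row length: 4

4


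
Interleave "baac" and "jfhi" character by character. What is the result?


Interleaving "baac" and "jfhi":
  Position 0: 'b' from first, 'j' from second => "bj"
  Position 1: 'a' from first, 'f' from second => "af"
  Position 2: 'a' from first, 'h' from second => "ah"
  Position 3: 'c' from first, 'i' from second => "ci"
Result: bjafahci

bjafahci


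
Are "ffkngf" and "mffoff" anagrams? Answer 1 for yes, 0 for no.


Strings: "ffkngf", "mffoff"
Sorted first:  fffgkn
Sorted second: ffffmo
Differ at position 3: 'g' vs 'f' => not anagrams

0


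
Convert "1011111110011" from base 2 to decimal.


Input: "1011111110011" in base 2
Positional expansion:
  Digit '1' (value 1) x 2^12 = 4096
  Digit '0' (value 0) x 2^11 = 0
  Digit '1' (value 1) x 2^10 = 1024
  Digit '1' (value 1) x 2^9 = 512
  Digit '1' (value 1) x 2^8 = 256
  Digit '1' (value 1) x 2^7 = 128
  Digit '1' (value 1) x 2^6 = 64
  Digit '1' (value 1) x 2^5 = 32
  Digit '1' (value 1) x 2^4 = 16
  Digit '0' (value 0) x 2^3 = 0
  Digit '0' (value 0) x 2^2 = 0
  Digit '1' (value 1) x 2^1 = 2
  Digit '1' (value 1) x 2^0 = 1
Sum = 6131

6131


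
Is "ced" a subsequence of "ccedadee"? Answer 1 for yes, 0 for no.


Check if "ced" is a subsequence of "ccedadee"
Greedy scan:
  Position 0 ('c'): matches sub[0] = 'c'
  Position 1 ('c'): no match needed
  Position 2 ('e'): matches sub[1] = 'e'
  Position 3 ('d'): matches sub[2] = 'd'
  Position 4 ('a'): no match needed
  Position 5 ('d'): no match needed
  Position 6 ('e'): no match needed
  Position 7 ('e'): no match needed
All 3 characters matched => is a subsequence

1


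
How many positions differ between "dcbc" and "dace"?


Comparing "dcbc" and "dace" position by position:
  Position 0: 'd' vs 'd' => same
  Position 1: 'c' vs 'a' => DIFFER
  Position 2: 'b' vs 'c' => DIFFER
  Position 3: 'c' vs 'e' => DIFFER
Positions that differ: 3

3


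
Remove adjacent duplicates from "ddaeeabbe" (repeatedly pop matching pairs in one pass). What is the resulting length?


Input: ddaeeabbe
Stack-based adjacent duplicate removal:
  Read 'd': push. Stack: d
  Read 'd': matches stack top 'd' => pop. Stack: (empty)
  Read 'a': push. Stack: a
  Read 'e': push. Stack: ae
  Read 'e': matches stack top 'e' => pop. Stack: a
  Read 'a': matches stack top 'a' => pop. Stack: (empty)
  Read 'b': push. Stack: b
  Read 'b': matches stack top 'b' => pop. Stack: (empty)
  Read 'e': push. Stack: e
Final stack: "e" (length 1)

1


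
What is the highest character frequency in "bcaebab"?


Input: bcaebab
Character counts:
  'a': 2
  'b': 3
  'c': 1
  'e': 1
Maximum frequency: 3

3


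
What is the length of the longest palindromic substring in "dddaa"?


Input: "dddaa"
Checking substrings for palindromes:
  [0:3] "ddd" (len 3) => palindrome
  [0:2] "dd" (len 2) => palindrome
  [1:3] "dd" (len 2) => palindrome
  [3:5] "aa" (len 2) => palindrome
Longest palindromic substring: "ddd" with length 3

3


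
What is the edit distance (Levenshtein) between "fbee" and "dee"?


Computing edit distance: "fbee" -> "dee"
DP table:
           d    e    e
      0    1    2    3
  f   1    1    2    3
  b   2    2    2    3
  e   3    3    2    2
  e   4    4    3    2
Edit distance = dp[4][3] = 2

2


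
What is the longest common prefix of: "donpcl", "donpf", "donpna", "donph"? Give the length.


Words: donpcl, donpf, donpna, donph
  Position 0: all 'd' => match
  Position 1: all 'o' => match
  Position 2: all 'n' => match
  Position 3: all 'p' => match
  Position 4: ('c', 'f', 'n', 'h') => mismatch, stop
LCP = "donp" (length 4)

4


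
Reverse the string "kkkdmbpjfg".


Input: kkkdmbpjfg
Reading characters right to left:
  Position 9: 'g'
  Position 8: 'f'
  Position 7: 'j'
  Position 6: 'p'
  Position 5: 'b'
  Position 4: 'm'
  Position 3: 'd'
  Position 2: 'k'
  Position 1: 'k'
  Position 0: 'k'
Reversed: gfjpbmdkkk

gfjpbmdkkk


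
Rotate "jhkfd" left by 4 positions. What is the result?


Input: "jhkfd", rotate left by 4
First 4 characters: "jhkf"
Remaining characters: "d"
Concatenate remaining + first: "d" + "jhkf" = "djhkf"

djhkf


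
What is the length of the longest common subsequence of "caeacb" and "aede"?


LCS of "caeacb" and "aede"
DP table:
           a    e    d    e
      0    0    0    0    0
  c   0    0    0    0    0
  a   0    1    1    1    1
  e   0    1    2    2    2
  a   0    1    2    2    2
  c   0    1    2    2    2
  b   0    1    2    2    2
LCS length = dp[6][4] = 2

2


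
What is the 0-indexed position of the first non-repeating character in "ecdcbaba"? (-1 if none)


Input: ecdcbaba
Character frequencies:
  'a': 2
  'b': 2
  'c': 2
  'd': 1
  'e': 1
Scanning left to right for freq == 1:
  Position 0 ('e'): unique! => answer = 0

0


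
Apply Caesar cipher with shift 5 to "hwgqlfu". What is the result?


Caesar cipher: shift "hwgqlfu" by 5
  'h' (pos 7) + 5 = pos 12 = 'm'
  'w' (pos 22) + 5 = pos 1 = 'b'
  'g' (pos 6) + 5 = pos 11 = 'l'
  'q' (pos 16) + 5 = pos 21 = 'v'
  'l' (pos 11) + 5 = pos 16 = 'q'
  'f' (pos 5) + 5 = pos 10 = 'k'
  'u' (pos 20) + 5 = pos 25 = 'z'
Result: mblvqkz

mblvqkz


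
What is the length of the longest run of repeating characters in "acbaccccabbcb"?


Input: "acbaccccabbcb"
Scanning for longest run:
  Position 1 ('c'): new char, reset run to 1
  Position 2 ('b'): new char, reset run to 1
  Position 3 ('a'): new char, reset run to 1
  Position 4 ('c'): new char, reset run to 1
  Position 5 ('c'): continues run of 'c', length=2
  Position 6 ('c'): continues run of 'c', length=3
  Position 7 ('c'): continues run of 'c', length=4
  Position 8 ('a'): new char, reset run to 1
  Position 9 ('b'): new char, reset run to 1
  Position 10 ('b'): continues run of 'b', length=2
  Position 11 ('c'): new char, reset run to 1
  Position 12 ('b'): new char, reset run to 1
Longest run: 'c' with length 4

4


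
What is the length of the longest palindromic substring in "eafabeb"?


Input: "eafabeb"
Checking substrings for palindromes:
  [1:4] "afa" (len 3) => palindrome
  [4:7] "beb" (len 3) => palindrome
Longest palindromic substring: "afa" with length 3

3


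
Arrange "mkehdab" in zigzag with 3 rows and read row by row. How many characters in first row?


Zigzag "mkehdab" into 3 rows:
Placing characters:
  'm' => row 0
  'k' => row 1
  'e' => row 2
  'h' => row 1
  'd' => row 0
  'a' => row 1
  'b' => row 2
Rows:
  Row 0: "md"
  Row 1: "kha"
  Row 2: "eb"
First row length: 2

2


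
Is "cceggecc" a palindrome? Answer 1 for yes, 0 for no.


Input: cceggecc
Reversed: cceggecc
  Compare pos 0 ('c') with pos 7 ('c'): match
  Compare pos 1 ('c') with pos 6 ('c'): match
  Compare pos 2 ('e') with pos 5 ('e'): match
  Compare pos 3 ('g') with pos 4 ('g'): match
Result: palindrome

1


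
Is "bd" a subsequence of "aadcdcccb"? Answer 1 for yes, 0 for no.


Check if "bd" is a subsequence of "aadcdcccb"
Greedy scan:
  Position 0 ('a'): no match needed
  Position 1 ('a'): no match needed
  Position 2 ('d'): no match needed
  Position 3 ('c'): no match needed
  Position 4 ('d'): no match needed
  Position 5 ('c'): no match needed
  Position 6 ('c'): no match needed
  Position 7 ('c'): no match needed
  Position 8 ('b'): matches sub[0] = 'b'
Only matched 1/2 characters => not a subsequence

0


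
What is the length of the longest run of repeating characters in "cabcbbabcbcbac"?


Input: "cabcbbabcbcbac"
Scanning for longest run:
  Position 1 ('a'): new char, reset run to 1
  Position 2 ('b'): new char, reset run to 1
  Position 3 ('c'): new char, reset run to 1
  Position 4 ('b'): new char, reset run to 1
  Position 5 ('b'): continues run of 'b', length=2
  Position 6 ('a'): new char, reset run to 1
  Position 7 ('b'): new char, reset run to 1
  Position 8 ('c'): new char, reset run to 1
  Position 9 ('b'): new char, reset run to 1
  Position 10 ('c'): new char, reset run to 1
  Position 11 ('b'): new char, reset run to 1
  Position 12 ('a'): new char, reset run to 1
  Position 13 ('c'): new char, reset run to 1
Longest run: 'b' with length 2

2


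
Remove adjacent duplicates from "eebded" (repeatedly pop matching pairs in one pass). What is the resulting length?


Input: eebded
Stack-based adjacent duplicate removal:
  Read 'e': push. Stack: e
  Read 'e': matches stack top 'e' => pop. Stack: (empty)
  Read 'b': push. Stack: b
  Read 'd': push. Stack: bd
  Read 'e': push. Stack: bde
  Read 'd': push. Stack: bded
Final stack: "bded" (length 4)

4


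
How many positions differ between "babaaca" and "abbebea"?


Comparing "babaaca" and "abbebea" position by position:
  Position 0: 'b' vs 'a' => DIFFER
  Position 1: 'a' vs 'b' => DIFFER
  Position 2: 'b' vs 'b' => same
  Position 3: 'a' vs 'e' => DIFFER
  Position 4: 'a' vs 'b' => DIFFER
  Position 5: 'c' vs 'e' => DIFFER
  Position 6: 'a' vs 'a' => same
Positions that differ: 5

5


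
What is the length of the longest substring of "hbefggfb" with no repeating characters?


Input: "hbefggfb"
Sliding window (track last position of each char):
  Position 0 ('h'): window [0,0] length 1 -- new best
  Position 1 ('b'): window [0,1] length 2 -- new best
  Position 2 ('e'): window [0,2] length 3 -- new best
  Position 3 ('f'): window [0,3] length 4 -- new best
  Position 4 ('g'): window [0,4] length 5 -- new best
  Position 5 ('g'): repeat (last at 4), move window start to 5
  Position 5 ('g'): window [5,5] length 1
  Position 6 ('f'): window [5,6] length 2
  Position 7 ('b'): window [5,7] length 3
Longest substring with no repeats: "hbefg" with length 5

5


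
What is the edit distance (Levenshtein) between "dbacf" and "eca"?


Computing edit distance: "dbacf" -> "eca"
DP table:
           e    c    a
      0    1    2    3
  d   1    1    2    3
  b   2    2    2    3
  a   3    3    3    2
  c   4    4    3    3
  f   5    5    4    4
Edit distance = dp[5][3] = 4

4


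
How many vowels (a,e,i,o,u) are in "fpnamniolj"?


Input: fpnamniolj
Checking each character:
  'f' at position 0: consonant
  'p' at position 1: consonant
  'n' at position 2: consonant
  'a' at position 3: vowel (running total: 1)
  'm' at position 4: consonant
  'n' at position 5: consonant
  'i' at position 6: vowel (running total: 2)
  'o' at position 7: vowel (running total: 3)
  'l' at position 8: consonant
  'j' at position 9: consonant
Total vowels: 3

3
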